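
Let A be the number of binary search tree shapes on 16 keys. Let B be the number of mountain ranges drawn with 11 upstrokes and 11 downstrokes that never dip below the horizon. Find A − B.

Binary trees (left/right distinguished) on n nodes are counted by C_n; here n = 16. So A = C_16 = 35357670.
A Dyck path with 11 up-steps and 11 down-steps has semilength 11, so there are C_11 of them. So B = C_11 = 58786.
A − B = 35357670 − 58786 = 35298884.

35298884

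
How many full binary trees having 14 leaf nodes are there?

742900

A full binary tree with L leaves has L−1 internal nodes and is counted by C_{L−1}; L = 14 gives C_13.
C_13 = C_12 · 2(2·12+1)/(12+2) = 208012 · 50/14 = 742900.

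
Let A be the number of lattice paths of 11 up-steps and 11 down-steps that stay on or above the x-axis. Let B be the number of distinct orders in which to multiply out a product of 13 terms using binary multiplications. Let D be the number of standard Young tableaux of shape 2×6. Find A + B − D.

266666

Dyck paths of semilength n (length 2n) are counted by C_n; here n = 11. So A = C_11 = 58786.
Parenthesizations of m factors correspond to full binary trees with m leaves, counted by C_{m−1}; m = 13 gives C_12. So B = C_12 = 208012.
Standard Young tableaux of shape 2×n are counted by C_n; here n = 6. So D = C_6 = 132.
A + B − D = 58786 + 208012 − 132 = 266666.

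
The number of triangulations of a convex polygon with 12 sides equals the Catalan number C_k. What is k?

The number of triangulations of a 12-gon is the Catalan number C_10 (index = sides − 2).

10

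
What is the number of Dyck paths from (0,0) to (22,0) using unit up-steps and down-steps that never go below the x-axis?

Paths of 11 up- and 11 down-steps that never dip below the axis are Dyck paths; their count is C_11.
C_11 = 58786.

58786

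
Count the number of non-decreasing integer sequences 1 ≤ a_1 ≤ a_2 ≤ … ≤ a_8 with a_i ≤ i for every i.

1430

Weakly increasing sequences with a_i ≤ i biject with Dyck paths of semilength 8, so there are C_8.
C_8 = C_7 · 2(2·7+1)/(7+2) = 429 · 30/9 = 1430.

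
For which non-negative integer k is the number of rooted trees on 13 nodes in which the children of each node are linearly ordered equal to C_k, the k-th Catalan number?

Rooted ordered (plane) trees on m nodes have m−1 edges and are counted by C_{m−1}; m = 13 gives C_12.

12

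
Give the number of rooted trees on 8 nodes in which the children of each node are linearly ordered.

A rooted plane tree on 8 nodes has 7 edges, and such trees are counted by C_7.
C_7 = C(14,7)/8 = 3432/8 = 429.

429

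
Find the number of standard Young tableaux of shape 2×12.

Standard Young tableaux of shape 2×n are counted by C_n; here n = 12.
C_12 = 208012.

208012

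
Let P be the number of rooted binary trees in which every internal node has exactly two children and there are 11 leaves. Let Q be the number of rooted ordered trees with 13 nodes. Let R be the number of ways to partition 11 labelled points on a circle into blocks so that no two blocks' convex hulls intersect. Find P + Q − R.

Full binary trees with 11 leaves have 11−1 = 10 internal nodes, so there are C_10 of them. So P = C_10 = 16796.
Rooted ordered (plane) trees on m nodes have m−1 edges and are counted by C_{m−1}; m = 13 gives C_12. So Q = C_12 = 208012.
The non-crossing partitions of [11] form a lattice of size C_11. So R = C_11 = 58786.
P + Q − R = 16796 + 208012 − 58786 = 166022.

166022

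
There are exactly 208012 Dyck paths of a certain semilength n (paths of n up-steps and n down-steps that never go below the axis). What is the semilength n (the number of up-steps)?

Dyck paths of semilength n are counted by C_n. Since C_12 = 208012, the index is 12.

12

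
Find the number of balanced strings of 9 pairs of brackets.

Balanced strings of n pairs of brackets are counted by C_n; here n = 9.
C_9 = C_8 · 2(2·8+1)/(8+2) = 1430 · 34/10 = 4862.

4862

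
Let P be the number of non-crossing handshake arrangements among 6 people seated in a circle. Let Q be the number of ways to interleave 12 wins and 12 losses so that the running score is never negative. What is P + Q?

208017

Non-crossing handshake pairings of 2n people are counted by C_n; 6 people gives n = 3. So P = C_3 = 5.
Ballot sequences with n votes each where one side never trails are Dyck words, counted by C_n; here n = 12. So Q = C_12 = 208012.
P + Q = 5 + 208012 = 208017.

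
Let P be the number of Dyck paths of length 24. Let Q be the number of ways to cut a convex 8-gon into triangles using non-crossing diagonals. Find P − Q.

207880

A Dyck path with 12 up-steps and 12 down-steps has semilength 12, so there are C_12 of them. So P = C_12 = 208012.
A convex 8-gon is triangulated into 6 triangles, and the number of such triangulations is the Catalan number C_{8−2} = C_6. So Q = C_6 = 132.
P − Q = 208012 − 132 = 207880.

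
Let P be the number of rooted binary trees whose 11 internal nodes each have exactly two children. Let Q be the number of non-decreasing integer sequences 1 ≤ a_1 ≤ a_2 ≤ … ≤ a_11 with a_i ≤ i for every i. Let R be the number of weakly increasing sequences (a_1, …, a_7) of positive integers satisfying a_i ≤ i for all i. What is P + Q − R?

Full binary trees with n internal nodes are counted by C_n; here n = 11. So P = C_11 = 58786.
Weakly increasing sequences with a_i ≤ i biject with Dyck paths of semilength 11, so there are C_11. So Q = C_11 = 58786.
Weakly increasing sequences with a_i ≤ i biject with Dyck paths of semilength 7, so there are C_7. So R = C_7 = 429.
P + Q − R = 58786 + 58786 − 429 = 117143.

117143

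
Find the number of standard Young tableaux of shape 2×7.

Standard Young tableaux of shape 2×n are counted by C_n; here n = 7.
C_7 = 429.

429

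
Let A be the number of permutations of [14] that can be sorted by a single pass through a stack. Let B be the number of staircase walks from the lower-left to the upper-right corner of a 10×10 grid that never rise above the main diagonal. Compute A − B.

By Knuth's characterisation, the stack-sortable permutations of length 14 are the 231-avoiders, numbering C_14. So A = C_14 = 2674440.
Sub-diagonal monotone paths from (0,0) to (10,10) biject with Dyck paths of semilength 10, giving C_10. So B = C_10 = 16796.
A − B = 2674440 − 16796 = 2657644.

2657644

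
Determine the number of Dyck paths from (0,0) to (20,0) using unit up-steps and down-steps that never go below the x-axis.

Paths of 10 up- and 10 down-steps that never dip below the axis are Dyck paths; their count is C_10.
C_10 = C_9 · 2(2·9+1)/(9+2) = 4862 · 38/11 = 16796.

16796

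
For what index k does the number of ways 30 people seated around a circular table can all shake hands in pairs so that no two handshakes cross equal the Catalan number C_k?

15

With 30 = 2·15 people, non-crossing handshake pairings are non-crossing perfect matchings on a circle, counted by C_15.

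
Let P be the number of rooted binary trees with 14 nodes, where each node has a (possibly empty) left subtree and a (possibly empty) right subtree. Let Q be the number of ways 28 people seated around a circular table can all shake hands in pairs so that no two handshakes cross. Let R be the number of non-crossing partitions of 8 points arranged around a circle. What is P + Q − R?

Rooted binary trees with 14 nodes (each child slot possibly empty) number C_14. So P = C_14 = 2674440.
With 28 = 2·14 people, non-crossing handshake pairings are non-crossing perfect matchings on a circle, counted by C_14. So Q = C_14 = 2674440.
The non-crossing partitions of [8] form a lattice of size C_8. So R = C_8 = 1430.
P + Q − R = 2674440 + 2674440 − 1430 = 5347450.

5347450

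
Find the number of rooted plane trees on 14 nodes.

Rooted ordered (plane) trees on m nodes have m−1 edges and are counted by C_{m−1}; m = 14 gives C_13.
C_13 = C(26,13)/14 = 10400600/14 = 742900.

742900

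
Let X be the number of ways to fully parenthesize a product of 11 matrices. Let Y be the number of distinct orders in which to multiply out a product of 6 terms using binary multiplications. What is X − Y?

16754

Ways to associate a product of 11 factors correspond to binary trees on 11 leaves, so the count is C_10. So X = C_10 = 16796.
Parenthesizations of m factors correspond to full binary trees with m leaves, counted by C_{m−1}; m = 6 gives C_5. So Y = C_5 = 42.
X − Y = 16796 − 42 = 16754.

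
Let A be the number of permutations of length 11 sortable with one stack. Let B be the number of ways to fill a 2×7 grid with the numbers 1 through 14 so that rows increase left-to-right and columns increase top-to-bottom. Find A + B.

By Knuth's characterisation, the stack-sortable permutations of length 11 are the 231-avoiders, numbering C_11. So A = C_11 = 58786.
Standard Young tableaux of shape 2×n are counted by C_n; here n = 7. So B = C_7 = 429.
A + B = 58786 + 429 = 59215.

59215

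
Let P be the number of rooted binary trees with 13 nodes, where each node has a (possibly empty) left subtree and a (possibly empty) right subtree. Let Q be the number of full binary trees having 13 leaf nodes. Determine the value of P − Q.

Binary trees (left/right distinguished) on n nodes are counted by C_n; here n = 13. So P = C_13 = 742900.
Full binary trees with 13 leaves have 13−1 = 12 internal nodes, so there are C_12 of them. So Q = C_12 = 208012.
P − Q = 742900 − 208012 = 534888.

534888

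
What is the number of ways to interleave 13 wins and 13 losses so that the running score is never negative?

742900

Ballot sequences with n votes each where one side never trails are Dyck words, counted by C_n; here n = 13.
C_13 = C(26,13)/14 = 10400600/14 = 742900.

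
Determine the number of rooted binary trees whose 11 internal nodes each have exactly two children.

58786

The number of full binary trees on 11 internal nodes is the Catalan number C_11.
C_11 = C(22,11)/12 = 705432/12 = 58786.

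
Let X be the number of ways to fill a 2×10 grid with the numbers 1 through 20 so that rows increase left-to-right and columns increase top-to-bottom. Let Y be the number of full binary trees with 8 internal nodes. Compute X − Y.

Standard Young tableaux of shape 2×n are counted by C_n; here n = 10. So X = C_10 = 16796.
The number of full binary trees on 8 internal nodes is the Catalan number C_8. So Y = C_8 = 1430.
X − Y = 16796 − 1430 = 15366.

15366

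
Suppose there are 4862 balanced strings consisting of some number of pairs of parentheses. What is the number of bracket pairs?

Balanced strings of n bracket-pairs are counted by C_n. The Catalan number equal to 4862 is C_9.

9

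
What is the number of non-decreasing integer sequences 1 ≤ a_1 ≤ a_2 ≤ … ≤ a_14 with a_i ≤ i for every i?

Such sub-staircase sequences of length n are counted by C_n; here n = 14.
C_14 = C_13 · 2(2·13+1)/(13+2) = 742900 · 54/15 = 2674440.

2674440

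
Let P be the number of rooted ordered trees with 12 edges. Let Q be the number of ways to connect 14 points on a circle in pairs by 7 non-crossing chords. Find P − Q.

207583

Rooted ordered trees with n edges are counted by C_n; here n = 12. So P = C_12 = 208012.
Pairing 14 circle points by 7 non-crossing chords gives C_7 matchings. So Q = C_7 = 429.
P − Q = 208012 − 429 = 207583.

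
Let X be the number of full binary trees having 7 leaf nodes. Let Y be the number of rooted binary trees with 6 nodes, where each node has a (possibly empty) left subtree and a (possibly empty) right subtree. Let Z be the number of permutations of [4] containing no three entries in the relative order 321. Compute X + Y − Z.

250

A full binary tree with L leaves has L−1 internal nodes and is counted by C_{L−1}; L = 7 gives C_6. So X = C_6 = 132.
There are C_n binary search tree shapes on n keys; with n = 6 that is C_6. So Y = C_6 = 132.
For any fixed pattern of length 3, the pattern-avoiding permutations of [4] number C_4. So Z = C_4 = 14.
X + Y − Z = 132 + 132 − 14 = 250.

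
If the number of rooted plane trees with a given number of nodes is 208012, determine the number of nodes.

13

Rooted ordered trees on m nodes are counted by C_{m−1}. Since C_12 = 208012, the index is 12.
So the index is 12, and the number of nodes is 12 + 1 = 13.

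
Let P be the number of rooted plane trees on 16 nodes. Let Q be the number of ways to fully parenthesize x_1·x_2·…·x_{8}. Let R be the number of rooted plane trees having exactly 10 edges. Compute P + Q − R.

9678478

A rooted plane tree on 16 nodes has 15 edges, and such trees are counted by C_15. So P = C_15 = 9694845.
Parenthesizations of m factors correspond to full binary trees with m leaves, counted by C_{m−1}; m = 8 gives C_7. So Q = C_7 = 429.
A rooted plane tree with 10 edges has 11 nodes, and the count is C_10. So R = C_10 = 16796.
P + Q − R = 9694845 + 429 − 16796 = 9678478.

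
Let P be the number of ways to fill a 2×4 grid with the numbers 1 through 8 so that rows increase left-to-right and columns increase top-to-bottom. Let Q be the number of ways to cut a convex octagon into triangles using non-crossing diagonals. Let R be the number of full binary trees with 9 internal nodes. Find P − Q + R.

Standard Young tableaux of shape 2×n are counted by C_n; here n = 4. So P = C_4 = 14.
Triangulations of a convex m-gon are counted by C_{m−2}; with m = 8 this is C_6. So Q = C_6 = 132.
The number of full binary trees on 9 internal nodes is the Catalan number C_9. So R = C_9 = 4862.
P − Q + R = 14 − 132 + 4862 = 4744.

4744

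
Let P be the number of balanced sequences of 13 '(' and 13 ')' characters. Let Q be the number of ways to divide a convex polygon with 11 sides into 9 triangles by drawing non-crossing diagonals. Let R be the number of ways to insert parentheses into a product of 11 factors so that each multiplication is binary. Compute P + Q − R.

A balanced arrangement of 13 bracket pairs is a Dyck word of semilength 13, so the count is C_13. So P = C_13 = 742900.
The number of triangulations of an 11-gon is the Catalan number C_9 (index = sides − 2). So Q = C_9 = 4862.
Parenthesizations of m factors correspond to full binary trees with m leaves, counted by C_{m−1}; m = 11 gives C_10. So R = C_10 = 16796.
P + Q − R = 742900 + 4862 − 16796 = 730966.

730966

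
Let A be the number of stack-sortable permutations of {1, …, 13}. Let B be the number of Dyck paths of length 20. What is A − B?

726104

Stack-sortable permutations are exactly the 231-avoiding ones, counted by C_n; here n = 13. So A = C_13 = 742900.
A Dyck path with 10 up-steps and 10 down-steps has semilength 10, so there are C_10 of them. So B = C_10 = 16796.
A − B = 742900 − 16796 = 726104.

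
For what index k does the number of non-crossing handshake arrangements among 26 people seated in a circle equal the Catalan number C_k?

13

With 26 = 2·13 people, non-crossing handshake pairings are non-crossing perfect matchings on a circle, counted by C_13.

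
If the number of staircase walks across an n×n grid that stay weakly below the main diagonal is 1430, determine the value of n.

Such diagonal-avoiding paths in an n×n grid are counted by C_n; 1430 = C_8.

8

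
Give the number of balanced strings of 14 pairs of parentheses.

2674440

With 14 pairs the number of balanced bracket strings is the Catalan number C_14.
C_14 = C_13 · 2(2·13+1)/(13+2) = 742900 · 54/15 = 2674440.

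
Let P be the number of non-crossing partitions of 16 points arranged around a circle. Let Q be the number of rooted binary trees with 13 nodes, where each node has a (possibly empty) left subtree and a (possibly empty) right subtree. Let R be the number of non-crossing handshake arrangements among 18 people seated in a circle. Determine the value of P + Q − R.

36095708

The non-crossing partitions of [16] form a lattice of size C_16. So P = C_16 = 35357670.
Rooted binary trees with 13 nodes (each child slot possibly empty) number C_13. So Q = C_13 = 742900.
With 18 = 2·9 people, non-crossing handshake pairings are non-crossing perfect matchings on a circle, counted by C_9. So R = C_9 = 4862.
P + Q − R = 35357670 + 742900 − 4862 = 36095708.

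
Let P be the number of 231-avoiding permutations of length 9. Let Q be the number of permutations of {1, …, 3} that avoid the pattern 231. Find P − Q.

4857

For any fixed pattern of length 3, the pattern-avoiding permutations of [9] number C_9. So P = C_9 = 4862.
For any fixed pattern of length 3, the pattern-avoiding permutations of [3] number C_3. So Q = C_3 = 5.
P − Q = 4862 − 5 = 4857.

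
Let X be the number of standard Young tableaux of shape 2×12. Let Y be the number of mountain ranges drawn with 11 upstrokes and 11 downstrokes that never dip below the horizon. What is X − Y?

By the hook-length formula (or a Dyck-path bijection), SYT of shape 2×12 number C_12. So X = C_12 = 208012.
Paths of 11 up- and 11 down-steps that never dip below the axis are Dyck paths; their count is C_11. So Y = C_11 = 58786.
X − Y = 208012 − 58786 = 149226.

149226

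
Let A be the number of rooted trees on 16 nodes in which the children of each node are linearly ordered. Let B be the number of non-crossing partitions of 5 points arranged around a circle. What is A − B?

9694803

Rooted ordered (plane) trees on m nodes have m−1 edges and are counted by C_{m−1}; m = 16 gives C_15. So A = C_15 = 9694845.
The non-crossing partitions of [5] form a lattice of size C_5. So B = C_5 = 42.
A − B = 9694845 − 42 = 9694803.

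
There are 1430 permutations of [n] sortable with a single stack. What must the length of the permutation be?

Stack-sortable permutations of [n] are counted by C_n. The Catalan number equal to 1430 is C_8.

8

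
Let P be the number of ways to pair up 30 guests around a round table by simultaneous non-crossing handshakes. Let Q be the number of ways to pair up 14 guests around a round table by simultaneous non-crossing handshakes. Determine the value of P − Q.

Non-crossing handshake pairings of 2n people are counted by C_n; 30 people gives n = 15. So P = C_15 = 9694845.
With 14 = 2·7 people, non-crossing handshake pairings are non-crossing perfect matchings on a circle, counted by C_7. So Q = C_7 = 429.
P − Q = 9694845 − 429 = 9694416.

9694416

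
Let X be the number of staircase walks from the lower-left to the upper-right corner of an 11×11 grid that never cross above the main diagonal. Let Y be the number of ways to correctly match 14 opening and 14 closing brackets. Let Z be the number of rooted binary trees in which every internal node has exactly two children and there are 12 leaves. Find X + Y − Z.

Monotone paths in an n×n grid that stay weakly below the diagonal are counted by C_n; here n = 11. So X = C_11 = 58786.
Balanced strings of n pairs of brackets are counted by C_n; here n = 14. So Y = C_14 = 2674440.
A full binary tree with L leaves has L−1 internal nodes and is counted by C_{L−1}; L = 12 gives C_11. So Z = C_11 = 58786.
X + Y − Z = 58786 + 2674440 − 58786 = 2674440.

2674440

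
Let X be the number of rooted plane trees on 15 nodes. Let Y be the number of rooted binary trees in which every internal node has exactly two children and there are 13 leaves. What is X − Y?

2466428

Rooted ordered (plane) trees on m nodes have m−1 edges and are counted by C_{m−1}; m = 15 gives C_14. So X = C_14 = 2674440.
A full binary tree with L leaves has L−1 internal nodes and is counted by C_{L−1}; L = 13 gives C_12. So Y = C_12 = 208012.
X − Y = 2674440 − 208012 = 2466428.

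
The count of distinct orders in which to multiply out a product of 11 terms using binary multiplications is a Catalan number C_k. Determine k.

10

Parenthesizations of m factors correspond to full binary trees with m leaves, counted by C_{m−1}; m = 11 gives C_10.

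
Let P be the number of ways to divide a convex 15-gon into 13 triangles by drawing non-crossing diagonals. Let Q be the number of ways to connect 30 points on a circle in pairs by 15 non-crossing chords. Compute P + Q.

The number of triangulations of a 15-gon is the Catalan number C_13 (index = sides − 2). So P = C_13 = 742900.
Pairing 30 circle points by 15 non-crossing chords gives C_15 matchings. So Q = C_15 = 9694845.
P + Q = 742900 + 9694845 = 10437745.

10437745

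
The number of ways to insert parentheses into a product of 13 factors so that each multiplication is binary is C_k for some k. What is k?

Bracketing 13 factors into binary products is counted by C_{13−1} = C_12.

12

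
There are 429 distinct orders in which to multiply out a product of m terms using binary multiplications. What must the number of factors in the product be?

8

Parenthesizations of m factors are counted by C_{m−1}. Since C_7 = 429, the index is 7.
So the index is 7, and the number of factors is 7 + 1 = 8.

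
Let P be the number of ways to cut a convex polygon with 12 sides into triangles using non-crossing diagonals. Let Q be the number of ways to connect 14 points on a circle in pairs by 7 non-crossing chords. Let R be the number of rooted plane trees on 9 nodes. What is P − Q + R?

17797

Triangulations of a convex m-gon are counted by C_{m−2}; with m = 12 this is C_10. So P = C_10 = 16796.
Non-crossing perfect matchings of 2n points on a circle are counted by C_n; with 14 points, n = 7. So Q = C_7 = 429.
Rooted ordered (plane) trees on m nodes have m−1 edges and are counted by C_{m−1}; m = 9 gives C_8. So R = C_8 = 1430.
P − Q + R = 16796 − 429 + 1430 = 17797.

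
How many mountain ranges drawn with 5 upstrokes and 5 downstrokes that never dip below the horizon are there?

42

A Dyck path with 5 up-steps and 5 down-steps has semilength 5, so there are C_5 of them.
C_5 = C_4 · 2(2·4+1)/(4+2) = 14 · 18/6 = 42.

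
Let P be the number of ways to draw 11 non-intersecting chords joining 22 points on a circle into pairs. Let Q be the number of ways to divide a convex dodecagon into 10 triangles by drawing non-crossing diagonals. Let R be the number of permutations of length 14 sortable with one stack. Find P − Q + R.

2716430

Pairing 22 circle points by 11 non-crossing chords gives C_11 matchings. So P = C_11 = 58786.
The number of triangulations of a 12-gon is the Catalan number C_10 (index = sides − 2). So Q = C_10 = 16796.
Stack-sortable permutations are exactly the 231-avoiding ones, counted by C_n; here n = 14. So R = C_14 = 2674440.
P − Q + R = 58786 − 16796 + 2674440 = 2716430.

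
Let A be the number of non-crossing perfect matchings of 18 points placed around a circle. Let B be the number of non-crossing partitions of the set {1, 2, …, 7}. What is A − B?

4433

Non-crossing perfect matchings of 2n points on a circle are counted by C_n; with 18 points, n = 9. So A = C_9 = 4862.
The non-crossing partitions of [7] form a lattice of size C_7. So B = C_7 = 429.
A − B = 4862 − 429 = 4433.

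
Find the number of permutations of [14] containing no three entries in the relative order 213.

2674440

Permutations of [n] avoiding any single length-3 pattern are counted by C_n; here n = 14.
C_14 = C(28,14)/15 = 40116600/15 = 2674440.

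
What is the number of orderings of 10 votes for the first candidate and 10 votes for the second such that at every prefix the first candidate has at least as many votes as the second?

16796

Ballot sequences with n votes each where one side never trails are Dyck words, counted by C_n; here n = 10.
C_10 = 16796.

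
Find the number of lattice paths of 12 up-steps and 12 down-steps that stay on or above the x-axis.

A Dyck path with 12 up-steps and 12 down-steps has semilength 12, so there are C_12 of them.
C_12 = C_11 · 2(2·11+1)/(11+2) = 58786 · 46/13 = 208012.

208012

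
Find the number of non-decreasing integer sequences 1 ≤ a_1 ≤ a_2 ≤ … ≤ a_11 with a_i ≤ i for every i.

58786

Weakly increasing sequences with a_i ≤ i biject with Dyck paths of semilength 11, so there are C_11.
C_11 = C(22,11)/12 = 705432/12 = 58786.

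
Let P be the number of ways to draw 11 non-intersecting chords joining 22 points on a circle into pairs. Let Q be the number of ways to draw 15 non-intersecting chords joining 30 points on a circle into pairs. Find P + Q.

Non-crossing perfect matchings of 2n points on a circle are counted by C_n; with 22 points, n = 11. So P = C_11 = 58786.
Pairing 30 circle points by 15 non-crossing chords gives C_15 matchings. So Q = C_15 = 9694845.
P + Q = 58786 + 9694845 = 9753631.

9753631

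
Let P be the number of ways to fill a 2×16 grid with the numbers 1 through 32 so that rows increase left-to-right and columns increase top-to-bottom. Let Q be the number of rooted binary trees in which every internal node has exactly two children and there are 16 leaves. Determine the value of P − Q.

25662825

By the hook-length formula (or a Dyck-path bijection), SYT of shape 2×16 number C_16. So P = C_16 = 35357670.
Full binary trees with 16 leaves have 16−1 = 15 internal nodes, so there are C_15 of them. So Q = C_15 = 9694845.
P − Q = 35357670 − 9694845 = 25662825.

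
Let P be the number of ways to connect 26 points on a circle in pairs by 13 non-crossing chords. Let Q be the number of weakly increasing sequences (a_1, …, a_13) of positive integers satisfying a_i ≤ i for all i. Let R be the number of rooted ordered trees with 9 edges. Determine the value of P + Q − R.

Non-crossing perfect matchings of 2n points on a circle are counted by C_n; with 26 points, n = 13. So P = C_13 = 742900.
Such sub-staircase sequences of length n are counted by C_n; here n = 13. So Q = C_13 = 742900.
Rooted ordered trees with n edges are counted by C_n; here n = 9. So R = C_9 = 4862.
P + Q − R = 742900 + 742900 − 4862 = 1480938.

1480938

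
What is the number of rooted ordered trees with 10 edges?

A rooted plane tree with 10 edges has 11 nodes, and the count is C_10.
C_10 = C(20,10)/11 = 184756/11 = 16796.

16796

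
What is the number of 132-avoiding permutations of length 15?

For any fixed pattern of length 3, the pattern-avoiding permutations of [15] number C_15.
C_15 = C(30,15)/16 = 155117520/16 = 9694845.

9694845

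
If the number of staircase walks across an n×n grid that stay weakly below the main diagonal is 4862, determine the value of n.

9

Such diagonal-avoiding paths in an n×n grid are counted by C_n. Since C_9 = 4862, the index is 9.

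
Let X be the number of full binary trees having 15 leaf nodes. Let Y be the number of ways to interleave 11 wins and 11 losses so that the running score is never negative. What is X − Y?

2615654

A full binary tree with L leaves has L−1 internal nodes and is counted by C_{L−1}; L = 15 gives C_14. So X = C_14 = 2674440.
Ballot sequences with n votes each where one side never trails are Dyck words, counted by C_n; here n = 11. So Y = C_11 = 58786.
X − Y = 2674440 − 58786 = 2615654.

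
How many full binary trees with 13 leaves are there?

Full binary trees with 13 leaves have 13−1 = 12 internal nodes, so there are C_12 of them.
C_12 = C_11 · 2(2·11+1)/(11+2) = 58786 · 46/13 = 208012.

208012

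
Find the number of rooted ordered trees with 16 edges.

35357670

Rooted ordered trees with n edges are counted by C_n; here n = 16.
C_16 = 35357670.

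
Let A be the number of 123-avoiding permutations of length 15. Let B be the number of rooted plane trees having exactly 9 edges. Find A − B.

For any fixed pattern of length 3, the pattern-avoiding permutations of [15] number C_15. So A = C_15 = 9694845.
A rooted plane tree with 9 edges has 10 nodes, and the count is C_9. So B = C_9 = 4862.
A − B = 9694845 − 4862 = 9689983.

9689983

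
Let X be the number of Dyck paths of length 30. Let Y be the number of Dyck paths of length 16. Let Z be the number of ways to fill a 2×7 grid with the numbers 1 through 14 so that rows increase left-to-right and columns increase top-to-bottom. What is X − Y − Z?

9692986

A Dyck path with 15 up-steps and 15 down-steps has semilength 15, so there are C_15 of them. So X = C_15 = 9694845.
Dyck paths of semilength n (length 2n) are counted by C_n; here n = 8. So Y = C_8 = 1430.
Standard Young tableaux of shape 2×n are counted by C_n; here n = 7. So Z = C_7 = 429.
X − Y − Z = 9694845 − 1430 − 429 = 9692986.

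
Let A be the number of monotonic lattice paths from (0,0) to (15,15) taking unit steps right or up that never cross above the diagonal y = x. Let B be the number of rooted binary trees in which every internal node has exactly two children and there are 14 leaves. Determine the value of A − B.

8951945

Monotone paths in an n×n grid that stay weakly below the diagonal are counted by C_n; here n = 15. So A = C_15 = 9694845.
Full binary trees with 14 leaves have 14−1 = 13 internal nodes, so there are C_13 of them. So B = C_13 = 742900.
A − B = 9694845 − 742900 = 8951945.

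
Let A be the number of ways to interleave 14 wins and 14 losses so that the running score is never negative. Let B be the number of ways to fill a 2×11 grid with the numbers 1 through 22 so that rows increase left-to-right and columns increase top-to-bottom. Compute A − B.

2615654

Ballot sequences with n votes each where one side never trails are Dyck words, counted by C_n; here n = 14. So A = C_14 = 2674440.
Standard Young tableaux of shape 2×n are counted by C_n; here n = 11. So B = C_11 = 58786.
A − B = 2674440 − 58786 = 2615654.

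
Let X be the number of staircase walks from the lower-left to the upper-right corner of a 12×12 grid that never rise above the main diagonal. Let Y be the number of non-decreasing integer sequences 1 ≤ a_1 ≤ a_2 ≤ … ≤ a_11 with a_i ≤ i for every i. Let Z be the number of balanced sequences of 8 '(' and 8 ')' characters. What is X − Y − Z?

Monotone paths in an n×n grid that stay weakly below the diagonal are counted by C_n; here n = 12. So X = C_12 = 208012.
Such sub-staircase sequences of length n are counted by C_n; here n = 11. So Y = C_11 = 58786.
With 8 pairs the number of balanced bracket strings is the Catalan number C_8. So Z = C_8 = 1430.
X − Y − Z = 208012 − 58786 − 1430 = 147796.

147796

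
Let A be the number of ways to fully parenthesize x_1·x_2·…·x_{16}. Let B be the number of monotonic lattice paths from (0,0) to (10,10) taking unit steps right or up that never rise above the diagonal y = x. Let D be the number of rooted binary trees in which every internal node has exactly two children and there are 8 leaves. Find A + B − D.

9711212

Ways to associate a product of 16 factors correspond to binary trees on 16 leaves, so the count is C_15. So A = C_15 = 9694845.
Sub-diagonal monotone paths from (0,0) to (10,10) biject with Dyck paths of semilength 10, giving C_10. So B = C_10 = 16796.
Full binary trees with 8 leaves have 8−1 = 7 internal nodes, so there are C_7 of them. So D = C_7 = 429.
A + B − D = 9694845 + 16796 − 429 = 9711212.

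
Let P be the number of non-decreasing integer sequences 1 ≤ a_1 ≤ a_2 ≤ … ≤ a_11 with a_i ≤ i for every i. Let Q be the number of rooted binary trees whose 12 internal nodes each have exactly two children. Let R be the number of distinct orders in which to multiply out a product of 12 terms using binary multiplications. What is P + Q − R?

208012

Weakly increasing sequences with a_i ≤ i biject with Dyck paths of semilength 11, so there are C_11. So P = C_11 = 58786.
The number of full binary trees on 12 internal nodes is the Catalan number C_12. So Q = C_12 = 208012.
Parenthesizations of m factors correspond to full binary trees with m leaves, counted by C_{m−1}; m = 12 gives C_11. So R = C_11 = 58786.
P + Q − R = 58786 + 208012 − 58786 = 208012.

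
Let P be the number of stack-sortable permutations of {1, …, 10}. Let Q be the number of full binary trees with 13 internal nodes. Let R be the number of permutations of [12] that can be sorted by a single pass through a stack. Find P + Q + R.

By Knuth's characterisation, the stack-sortable permutations of length 10 are the 231-avoiders, numbering C_10. So P = C_10 = 16796.
The number of full binary trees on 13 internal nodes is the Catalan number C_13. So Q = C_13 = 742900.
By Knuth's characterisation, the stack-sortable permutations of length 12 are the 231-avoiders, numbering C_12. So R = C_12 = 208012.
P + Q + R = 16796 + 742900 + 208012 = 967708.

967708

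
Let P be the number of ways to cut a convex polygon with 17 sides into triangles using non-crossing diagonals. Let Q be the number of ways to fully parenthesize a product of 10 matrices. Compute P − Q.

Triangulations of a convex m-gon are counted by C_{m−2}; with m = 17 this is C_15. So P = C_15 = 9694845.
Parenthesizations of m factors correspond to full binary trees with m leaves, counted by C_{m−1}; m = 10 gives C_9. So Q = C_9 = 4862.
P − Q = 9694845 − 4862 = 9689983.

9689983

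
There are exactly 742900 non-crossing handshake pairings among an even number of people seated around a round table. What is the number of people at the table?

Non-crossing handshake pairings of 2n people are counted by C_n, and C_13 = 742900.
So n = 13, and there are 2n = 26 people.

26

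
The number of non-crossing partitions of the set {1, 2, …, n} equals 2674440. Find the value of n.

Non-crossing partitions of [n] are counted by C_n. Since C_14 = 2674440, the index is 14.

14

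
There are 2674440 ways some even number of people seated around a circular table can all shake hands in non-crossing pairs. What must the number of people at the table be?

Non-crossing handshake pairings of 2n people are counted by C_n, and C_14 = 2674440.
So n = 14, and there are 2n = 28 people.

28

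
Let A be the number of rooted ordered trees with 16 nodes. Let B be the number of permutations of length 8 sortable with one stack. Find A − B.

9693415

Rooted ordered (plane) trees on m nodes have m−1 edges and are counted by C_{m−1}; m = 16 gives C_15. So A = C_15 = 9694845.
By Knuth's characterisation, the stack-sortable permutations of length 8 are the 231-avoiders, numbering C_8. So B = C_8 = 1430.
A − B = 9694845 − 1430 = 9693415.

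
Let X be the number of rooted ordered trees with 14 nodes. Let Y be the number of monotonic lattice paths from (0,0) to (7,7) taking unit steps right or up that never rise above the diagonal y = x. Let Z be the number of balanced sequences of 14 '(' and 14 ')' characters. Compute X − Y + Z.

Rooted ordered (plane) trees on m nodes have m−1 edges and are counted by C_{m−1}; m = 14 gives C_13. So X = C_13 = 742900.
Sub-diagonal monotone paths from (0,0) to (7,7) biject with Dyck paths of semilength 7, giving C_7. So Y = C_7 = 429.
Balanced strings of n pairs of brackets are counted by C_n; here n = 14. So Z = C_14 = 2674440.
X − Y + Z = 742900 − 429 + 2674440 = 3416911.

3416911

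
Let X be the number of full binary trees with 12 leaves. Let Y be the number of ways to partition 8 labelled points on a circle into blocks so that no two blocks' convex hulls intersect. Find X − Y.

57356

A full binary tree with L leaves has L−1 internal nodes and is counted by C_{L−1}; L = 12 gives C_11. So X = C_11 = 58786.
The non-crossing partitions of [8] form a lattice of size C_8. So Y = C_8 = 1430.
X − Y = 58786 − 1430 = 57356.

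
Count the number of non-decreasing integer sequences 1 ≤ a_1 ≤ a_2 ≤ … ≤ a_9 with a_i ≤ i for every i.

Weakly increasing sequences with a_i ≤ i biject with Dyck paths of semilength 9, so there are C_9.
C_9 = 4862.

4862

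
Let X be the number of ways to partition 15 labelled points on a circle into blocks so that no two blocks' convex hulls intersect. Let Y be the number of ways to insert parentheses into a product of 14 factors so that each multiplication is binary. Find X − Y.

8951945

The non-crossing partitions of [15] form a lattice of size C_15. So X = C_15 = 9694845.
Parenthesizations of m factors correspond to full binary trees with m leaves, counted by C_{m−1}; m = 14 gives C_13. So Y = C_13 = 742900.
X − Y = 9694845 − 742900 = 8951945.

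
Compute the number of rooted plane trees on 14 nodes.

742900

Rooted ordered (plane) trees on m nodes have m−1 edges and are counted by C_{m−1}; m = 14 gives C_13.
C_13 = C(26,13)/14 = 10400600/14 = 742900.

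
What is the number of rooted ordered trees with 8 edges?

1430

Rooted ordered trees with n edges are counted by C_n; here n = 8.
C_8 = C(16,8)/9 = 12870/9 = 1430.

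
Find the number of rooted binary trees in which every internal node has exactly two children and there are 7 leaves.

A full binary tree with L leaves has L−1 internal nodes and is counted by C_{L−1}; L = 7 gives C_6.
C_6 = C(12,6)/7 = 924/7 = 132.

132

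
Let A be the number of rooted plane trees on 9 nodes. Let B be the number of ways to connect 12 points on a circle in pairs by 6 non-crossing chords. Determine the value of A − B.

1298

Rooted ordered (plane) trees on m nodes have m−1 edges and are counted by C_{m−1}; m = 9 gives C_8. So A = C_8 = 1430.
Pairing 12 circle points by 6 non-crossing chords gives C_6 matchings. So B = C_6 = 132.
A − B = 1430 − 132 = 1298.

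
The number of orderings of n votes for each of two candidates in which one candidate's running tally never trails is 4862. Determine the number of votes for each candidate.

9

Such ballot sequences with n votes each are counted by C_n, and C_9 = 4862.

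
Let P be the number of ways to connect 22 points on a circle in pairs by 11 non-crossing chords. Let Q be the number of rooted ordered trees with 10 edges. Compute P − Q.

Non-crossing perfect matchings of 2n points on a circle are counted by C_n; with 22 points, n = 11. So P = C_11 = 58786.
Rooted ordered trees with n edges are counted by C_n; here n = 10. So Q = C_10 = 16796.
P − Q = 58786 − 16796 = 41990.

41990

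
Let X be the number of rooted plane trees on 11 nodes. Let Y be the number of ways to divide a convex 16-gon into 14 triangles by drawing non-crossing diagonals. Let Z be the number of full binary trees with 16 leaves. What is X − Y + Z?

7037201

A rooted plane tree on 11 nodes has 10 edges, and such trees are counted by C_10. So X = C_10 = 16796.
A convex 16-gon is triangulated into 14 triangles, and the number of such triangulations is the Catalan number C_{16−2} = C_14. So Y = C_14 = 2674440.
Full binary trees with 16 leaves have 16−1 = 15 internal nodes, so there are C_15 of them. So Z = C_15 = 9694845.
X − Y + Z = 16796 − 2674440 + 9694845 = 7037201.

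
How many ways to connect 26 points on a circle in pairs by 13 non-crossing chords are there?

742900

Pairing 26 circle points by 13 non-crossing chords gives C_13 matchings.
C_13 = C_12 · 2(2·12+1)/(12+2) = 208012 · 50/14 = 742900.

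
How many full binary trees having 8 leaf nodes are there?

429

A full binary tree with L leaves has L−1 internal nodes and is counted by C_{L−1}; L = 8 gives C_7.
C_7 = C_6 · 2(2·6+1)/(6+2) = 132 · 26/8 = 429.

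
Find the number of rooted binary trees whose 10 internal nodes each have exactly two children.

The number of full binary trees on 10 internal nodes is the Catalan number C_10.
C_10 = C_9 · 2(2·9+1)/(9+2) = 4862 · 38/11 = 16796.

16796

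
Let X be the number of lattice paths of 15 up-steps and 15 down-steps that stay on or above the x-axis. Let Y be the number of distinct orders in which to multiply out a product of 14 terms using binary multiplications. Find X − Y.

A Dyck path with 15 up-steps and 15 down-steps has semilength 15, so there are C_15 of them. So X = C_15 = 9694845.
Ways to associate a product of 14 factors correspond to binary trees on 14 leaves, so the count is C_13. So Y = C_13 = 742900.
X − Y = 9694845 − 742900 = 8951945.

8951945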